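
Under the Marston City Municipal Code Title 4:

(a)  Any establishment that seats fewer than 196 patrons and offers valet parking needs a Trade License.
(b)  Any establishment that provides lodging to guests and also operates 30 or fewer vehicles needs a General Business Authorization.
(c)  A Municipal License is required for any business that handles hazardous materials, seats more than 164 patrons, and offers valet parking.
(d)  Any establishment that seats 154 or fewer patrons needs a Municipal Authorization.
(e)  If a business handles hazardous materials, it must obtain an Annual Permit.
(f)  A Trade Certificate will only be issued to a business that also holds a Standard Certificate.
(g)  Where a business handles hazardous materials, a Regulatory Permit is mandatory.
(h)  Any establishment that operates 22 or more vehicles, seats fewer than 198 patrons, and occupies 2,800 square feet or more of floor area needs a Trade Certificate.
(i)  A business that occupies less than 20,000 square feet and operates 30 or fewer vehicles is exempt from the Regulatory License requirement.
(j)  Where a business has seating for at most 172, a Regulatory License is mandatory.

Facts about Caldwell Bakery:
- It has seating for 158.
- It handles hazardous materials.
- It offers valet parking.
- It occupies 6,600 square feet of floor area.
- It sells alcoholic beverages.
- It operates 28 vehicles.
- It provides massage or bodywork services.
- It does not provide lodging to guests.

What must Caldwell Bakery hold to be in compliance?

(a) seating 158 < 196; offers valet parking → Trade License required.
(b) does not provide lodging to guests; vehicles 28 ≤ 30 → General Business Authorization not required.
(c) handles hazardous materials; seating 158 ≤ 164; offers valet parking → Municipal License not required.
(d) seating 158 > 154 → Municipal Authorization not required.
(e) handles hazardous materials → Annual Permit required.
(f) Trade Certificate is required → Standard Certificate also required.
(g) handles hazardous materials → Regulatory Permit required.
(h) vehicles 28 ≥ 22; seating 158 < 198; floor area 6,600 square feet ≥ 2,800 square feet → Trade Certificate required.
(i) floor area 6,600 square feet < 20,000 square feet; vehicles 28 ≤ 30 → exempt from Regulatory License.
(j) seating 158 ≤ 172 → Regulatory License required.

Annual Permit, Regulatory Permit, Standard Certificate, Trade Certificate, Trade License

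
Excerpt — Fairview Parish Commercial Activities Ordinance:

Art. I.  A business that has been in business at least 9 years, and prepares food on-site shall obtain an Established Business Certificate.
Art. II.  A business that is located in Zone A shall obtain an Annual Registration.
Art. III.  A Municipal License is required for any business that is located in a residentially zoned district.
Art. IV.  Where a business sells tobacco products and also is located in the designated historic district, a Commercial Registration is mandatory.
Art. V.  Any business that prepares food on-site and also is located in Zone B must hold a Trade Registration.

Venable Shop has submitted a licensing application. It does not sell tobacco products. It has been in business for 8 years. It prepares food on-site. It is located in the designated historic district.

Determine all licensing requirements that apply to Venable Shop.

Art. I. years in business 8 < 9; prepares food on-site → Established Business Certificate not required.
Art. II. is located in the designated historic district (not: is located in Zone A) → Annual Registration not required.
Art. III. is located in the designated historic district (not: is located in a residentially zoned district) → Municipal License not required.
Art. IV. does not sell tobacco products; is located in the designated historic district → Commercial Registration not required.
Art. V. prepares food on-site; is located in the designated historic district (not: is located in Zone B) → Trade Registration not required.

None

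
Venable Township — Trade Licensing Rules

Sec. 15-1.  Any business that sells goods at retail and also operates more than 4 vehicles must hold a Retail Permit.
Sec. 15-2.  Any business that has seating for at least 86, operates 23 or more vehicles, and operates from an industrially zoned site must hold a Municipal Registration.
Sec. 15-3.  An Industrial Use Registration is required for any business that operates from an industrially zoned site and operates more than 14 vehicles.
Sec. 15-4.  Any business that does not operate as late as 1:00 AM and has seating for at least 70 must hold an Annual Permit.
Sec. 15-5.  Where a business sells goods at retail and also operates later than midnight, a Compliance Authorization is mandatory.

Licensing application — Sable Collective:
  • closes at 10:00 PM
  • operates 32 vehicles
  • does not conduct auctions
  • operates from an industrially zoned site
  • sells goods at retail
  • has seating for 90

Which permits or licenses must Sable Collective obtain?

Sec. 15-1. sells goods at retail; vehicles 32 > 4 → Retail Permit required.
Sec. 15-2. seating 90 ≥ 86; vehicles 32 ≥ 23; operates from an industrially zoned site → Municipal Registration required.
Sec. 15-3. operates from an industrially zoned site; vehicles 32 > 14 → Industrial Use Registration required.
Sec. 15-4. closes 10:00 PM, at/before 1:00 AM; seating 90 ≥ 70 → Annual Permit required.
Sec. 15-5. sells goods at retail; closes 10:00 PM, at/before midnight → Compliance Authorization not required.

Annual Permit, Industrial Use Registration, Municipal Registration, Retail Permit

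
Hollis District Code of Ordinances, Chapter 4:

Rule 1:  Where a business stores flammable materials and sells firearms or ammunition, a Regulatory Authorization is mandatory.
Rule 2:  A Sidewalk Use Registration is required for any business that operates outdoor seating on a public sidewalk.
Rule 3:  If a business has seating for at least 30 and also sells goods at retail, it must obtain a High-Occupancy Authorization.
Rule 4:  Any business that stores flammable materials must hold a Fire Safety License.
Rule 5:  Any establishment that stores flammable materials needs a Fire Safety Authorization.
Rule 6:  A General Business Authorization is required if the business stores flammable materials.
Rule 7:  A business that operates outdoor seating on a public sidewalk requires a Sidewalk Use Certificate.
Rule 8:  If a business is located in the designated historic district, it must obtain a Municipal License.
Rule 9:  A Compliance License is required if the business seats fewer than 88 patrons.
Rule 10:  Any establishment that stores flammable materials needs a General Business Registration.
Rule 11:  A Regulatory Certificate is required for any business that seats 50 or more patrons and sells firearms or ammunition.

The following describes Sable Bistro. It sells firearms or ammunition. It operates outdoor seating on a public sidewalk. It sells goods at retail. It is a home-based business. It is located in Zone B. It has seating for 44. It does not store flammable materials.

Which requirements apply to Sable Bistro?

Compliance License, High-Occupancy Authorization, Sidewalk Use Certificate, Sidewalk Use Registration

Rule 1: does not store flammable materials; sells firearms or ammunition → Regulatory Authorization not required.
Rule 2: operates outdoor seating on a public sidewalk → Sidewalk Use Registration required.
Rule 3: seating 44 ≥ 30; sells goods at retail → High-Occupancy Authorization required.
Rule 4: does not store flammable materials → Fire Safety License not required.
Rule 5: does not store flammable materials → Fire Safety Authorization not required.
Rule 6: does not store flammable materials → General Business Authorization not required.
Rule 7: operates outdoor seating on a public sidewalk → Sidewalk Use Certificate required.
Rule 8: is located in Zone B (not: is located in the designated historic district) → Municipal License not required.
Rule 9: seating 44 < 88 → Compliance License required.
Rule 10: does not store flammable materials → General Business Registration not required.
Rule 11: seating 44 < 50; sells firearms or ammunition → Regulatory Certificate not required.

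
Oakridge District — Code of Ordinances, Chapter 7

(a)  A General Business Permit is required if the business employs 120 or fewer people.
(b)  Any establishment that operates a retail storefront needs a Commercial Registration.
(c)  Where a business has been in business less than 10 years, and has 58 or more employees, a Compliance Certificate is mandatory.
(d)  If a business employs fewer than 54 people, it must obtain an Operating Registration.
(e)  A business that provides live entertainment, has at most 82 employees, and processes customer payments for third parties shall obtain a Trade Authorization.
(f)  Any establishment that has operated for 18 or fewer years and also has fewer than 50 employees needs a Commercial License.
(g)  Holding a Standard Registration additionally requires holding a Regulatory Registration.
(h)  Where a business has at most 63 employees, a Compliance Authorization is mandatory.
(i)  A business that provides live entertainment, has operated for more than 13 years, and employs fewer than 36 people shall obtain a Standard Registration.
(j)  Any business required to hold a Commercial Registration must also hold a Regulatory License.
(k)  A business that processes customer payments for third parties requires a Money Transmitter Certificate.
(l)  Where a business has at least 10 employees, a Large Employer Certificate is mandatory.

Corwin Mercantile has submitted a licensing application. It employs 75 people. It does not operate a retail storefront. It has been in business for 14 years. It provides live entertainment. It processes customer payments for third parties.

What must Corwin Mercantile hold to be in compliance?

General Business Permit, Large Employer Certificate, Money Transmitter Certificate, Trade Authorization

(a) employees 75 ≤ 120 → General Business Permit required.
(b) does not operate a retail storefront → Commercial Registration not required.
(c) years in business 14 ≥ 10; employees 75 ≥ 58 → Compliance Certificate not required.
(d) employees 75 ≥ 54 → Operating Registration not required.
(e) provides live entertainment; employees 75 ≤ 82; processes customer payments for third parties → Trade Authorization required.
(f) years in business 14 ≤ 18; employees 75 ≥ 50 → Commercial License not required.
(g) Standard Registration is not required → no effect.
(h) employees 75 > 63 → Compliance Authorization not required.
(i) provides live entertainment; years in business 14 > 13; employees 75 ≥ 36 → Standard Registration not required.
(j) Commercial Registration is not required → no effect.
(k) processes customer payments for third parties → Money Transmitter Certificate required.
(l) employees 75 ≥ 10 → Large Employer Certificate required.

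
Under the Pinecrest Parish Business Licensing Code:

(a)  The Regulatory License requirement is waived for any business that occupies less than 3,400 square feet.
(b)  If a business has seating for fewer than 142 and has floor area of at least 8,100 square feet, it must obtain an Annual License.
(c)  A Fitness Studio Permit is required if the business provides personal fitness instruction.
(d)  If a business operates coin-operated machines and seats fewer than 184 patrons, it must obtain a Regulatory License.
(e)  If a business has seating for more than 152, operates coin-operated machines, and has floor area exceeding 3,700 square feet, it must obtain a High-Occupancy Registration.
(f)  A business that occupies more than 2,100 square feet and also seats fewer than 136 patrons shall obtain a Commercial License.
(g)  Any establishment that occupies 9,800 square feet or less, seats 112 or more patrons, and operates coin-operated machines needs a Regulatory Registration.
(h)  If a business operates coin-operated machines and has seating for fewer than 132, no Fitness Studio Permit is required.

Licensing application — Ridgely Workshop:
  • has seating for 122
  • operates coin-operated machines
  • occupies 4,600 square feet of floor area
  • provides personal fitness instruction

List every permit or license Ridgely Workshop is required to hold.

(a) floor area 4,600 square feet ≥ 3,400 square feet → Regulatory License exemption does not apply.
(b) seating 122 < 142; floor area 4,600 square feet < 8,100 square feet → Annual License not required.
(c) provides personal fitness instruction → Fitness Studio Permit required.
(d) operates coin-operated machines; seating 122 < 184 → Regulatory License required.
(e) seating 122 ≤ 152; operates coin-operated machines; floor area 4,600 square feet > 3,700 square feet → High-Occupancy Registration not required.
(f) floor area 4,600 square feet > 2,100 square feet; seating 122 < 136 → Commercial License required.
(g) floor area 4,600 square feet ≤ 9,800 square feet; seating 122 ≥ 112; operates coin-operated machines → Regulatory Registration required.
(h) operates coin-operated machines; seating 122 < 132 → exempt from Fitness Studio Permit.

Commercial License, Regulatory License, Regulatory Registration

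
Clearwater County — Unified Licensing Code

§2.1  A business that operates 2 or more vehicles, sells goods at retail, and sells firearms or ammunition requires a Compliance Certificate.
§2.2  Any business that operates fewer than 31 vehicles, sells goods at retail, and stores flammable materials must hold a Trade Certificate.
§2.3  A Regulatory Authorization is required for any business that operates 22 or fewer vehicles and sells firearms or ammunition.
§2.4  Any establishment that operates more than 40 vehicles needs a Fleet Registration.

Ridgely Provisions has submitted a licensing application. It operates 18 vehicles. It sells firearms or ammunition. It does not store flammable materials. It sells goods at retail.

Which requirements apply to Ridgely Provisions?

§2.1 vehicles 18 ≥ 2; sells goods at retail; sells firearms or ammunition → Compliance Certificate required.
§2.2 vehicles 18 < 31; sells goods at retail; does not store flammable materials → Trade Certificate not required.
§2.3 vehicles 18 ≤ 22; sells firearms or ammunition → Regulatory Authorization required.
§2.4 vehicles 18 ≤ 40 → Fleet Registration not required.

Compliance Certificate, Regulatory Authorization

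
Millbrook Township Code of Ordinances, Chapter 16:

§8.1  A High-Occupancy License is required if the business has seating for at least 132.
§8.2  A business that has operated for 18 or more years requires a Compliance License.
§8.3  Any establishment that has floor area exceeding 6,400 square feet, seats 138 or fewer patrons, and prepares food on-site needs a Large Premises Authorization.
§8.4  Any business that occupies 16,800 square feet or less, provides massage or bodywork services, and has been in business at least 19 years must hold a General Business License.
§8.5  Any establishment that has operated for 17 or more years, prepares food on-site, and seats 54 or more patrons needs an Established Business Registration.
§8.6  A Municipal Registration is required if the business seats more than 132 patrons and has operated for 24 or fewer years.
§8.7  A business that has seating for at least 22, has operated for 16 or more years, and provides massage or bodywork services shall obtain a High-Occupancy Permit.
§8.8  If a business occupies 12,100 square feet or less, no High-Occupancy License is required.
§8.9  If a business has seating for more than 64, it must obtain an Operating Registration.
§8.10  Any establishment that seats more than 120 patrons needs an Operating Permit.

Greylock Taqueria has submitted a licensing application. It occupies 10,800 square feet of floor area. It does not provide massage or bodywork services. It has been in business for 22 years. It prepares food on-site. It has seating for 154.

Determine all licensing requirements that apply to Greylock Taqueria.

§8.1 seating 154 ≥ 132 → High-Occupancy License required.
§8.2 years in business 22 ≥ 18 → Compliance License required.
§8.3 floor area 10,800 square feet > 6,400 square feet; seating 154 > 138; prepares food on-site → Large Premises Authorization not required.
§8.4 floor area 10,800 square feet ≤ 16,800 square feet; does not provide massage or bodywork services; years in business 22 ≥ 19 → General Business License not required.
§8.5 years in business 22 ≥ 17; prepares food on-site; seating 154 ≥ 54 → Established Business Registration required.
§8.6 seating 154 > 132; years in business 22 ≤ 24 → Municipal Registration required.
§8.7 seating 154 ≥ 22; years in business 22 ≥ 16; does not provide massage or bodywork services → High-Occupancy Permit not required.
§8.8 floor area 10,800 square feet ≤ 12,100 square feet → exempt from High-Occupancy License.
§8.9 seating 154 > 64 → Operating Registration required.
§8.10 seating 154 > 120 → Operating Permit required.

Compliance License, Established Business Registration, Municipal Registration, Operating Permit, Operating Registration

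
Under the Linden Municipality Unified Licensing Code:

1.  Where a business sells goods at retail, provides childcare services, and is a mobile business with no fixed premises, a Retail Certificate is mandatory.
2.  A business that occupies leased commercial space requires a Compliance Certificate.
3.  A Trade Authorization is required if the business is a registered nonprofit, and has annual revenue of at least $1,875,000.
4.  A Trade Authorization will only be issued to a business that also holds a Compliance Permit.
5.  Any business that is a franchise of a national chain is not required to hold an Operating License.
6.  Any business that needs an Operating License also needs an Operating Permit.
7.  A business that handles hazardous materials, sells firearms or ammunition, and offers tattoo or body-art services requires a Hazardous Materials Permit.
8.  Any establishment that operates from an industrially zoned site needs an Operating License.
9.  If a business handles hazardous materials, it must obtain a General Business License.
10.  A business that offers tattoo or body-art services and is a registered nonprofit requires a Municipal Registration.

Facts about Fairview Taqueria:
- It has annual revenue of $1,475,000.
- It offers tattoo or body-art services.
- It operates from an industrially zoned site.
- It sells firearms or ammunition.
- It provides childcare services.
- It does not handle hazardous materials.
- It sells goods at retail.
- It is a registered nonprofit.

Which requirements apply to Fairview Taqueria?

Municipal Registration, Operating License, Operating Permit

1. sells goods at retail; provides childcare services; operates from an industrially zoned site (not: is a mobile business with no fixed premises) → Retail Certificate not required.
2. operates from an industrially zoned site (not: occupies leased commercial space) → Compliance Certificate not required.
3. is a registered nonprofit; revenue $1,475,000 < $1,875,000 → Trade Authorization not required.
4. Trade Authorization is not required → no effect.
5. is a registered nonprofit (not: is a franchise of a national chain) → Operating License exemption does not apply.
6. Operating License is required → Operating Permit also required.
7. does not handle hazardous materials; sells firearms or ammunition; offers tattoo or body-art services → Hazardous Materials Permit not required.
8. operates from an industrially zoned site → Operating License required.
9. does not handle hazardous materials → General Business License not required.
10. offers tattoo or body-art services; is a registered nonprofit → Municipal Registration required.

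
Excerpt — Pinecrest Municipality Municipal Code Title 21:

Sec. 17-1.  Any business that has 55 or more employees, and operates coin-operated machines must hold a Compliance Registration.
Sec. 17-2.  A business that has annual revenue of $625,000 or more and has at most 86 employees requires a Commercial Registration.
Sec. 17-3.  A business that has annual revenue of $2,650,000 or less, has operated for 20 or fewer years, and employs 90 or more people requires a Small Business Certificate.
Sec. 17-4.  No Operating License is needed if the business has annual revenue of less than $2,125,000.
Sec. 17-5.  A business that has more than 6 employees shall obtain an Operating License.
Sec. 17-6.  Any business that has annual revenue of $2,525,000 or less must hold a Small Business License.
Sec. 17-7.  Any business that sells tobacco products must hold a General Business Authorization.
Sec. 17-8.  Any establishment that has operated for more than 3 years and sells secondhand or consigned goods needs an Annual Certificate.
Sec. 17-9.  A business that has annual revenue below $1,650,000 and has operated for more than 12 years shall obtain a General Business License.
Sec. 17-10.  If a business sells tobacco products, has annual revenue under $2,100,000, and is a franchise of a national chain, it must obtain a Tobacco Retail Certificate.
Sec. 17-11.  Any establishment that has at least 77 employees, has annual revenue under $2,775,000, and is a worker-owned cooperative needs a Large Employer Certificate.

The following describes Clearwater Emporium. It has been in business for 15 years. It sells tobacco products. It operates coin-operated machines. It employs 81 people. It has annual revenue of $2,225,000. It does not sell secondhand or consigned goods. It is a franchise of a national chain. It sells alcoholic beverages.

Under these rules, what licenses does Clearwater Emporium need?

Commercial Registration, Compliance Registration, General Business Authorization, Operating License, Small Business License

Sec. 17-1. employees 81 ≥ 55; operates coin-operated machines → Compliance Registration required.
Sec. 17-2. revenue $2,225,000 ≥ $625,000; employees 81 ≤ 86 → Commercial Registration required.
Sec. 17-3. revenue $2,225,000 ≤ $2,650,000; years in business 15 ≤ 20; employees 81 < 90 → Small Business Certificate not required.
Sec. 17-4. revenue $2,225,000 ≥ $2,125,000 → Operating License exemption does not apply.
Sec. 17-5. employees 81 > 6 → Operating License required.
Sec. 17-6. revenue $2,225,000 ≤ $2,525,000 → Small Business License required.
Sec. 17-7. sells tobacco products → General Business Authorization required.
Sec. 17-8. years in business 15 > 3; does not sell secondhand or consigned goods → Annual Certificate not required.
Sec. 17-9. revenue $2,225,000 ≥ $1,650,000; years in business 15 > 12 → General Business License not required.
Sec. 17-10. sells tobacco products; revenue $2,225,000 ≥ $2,100,000; is a franchise of a national chain → Tobacco Retail Certificate not required.
Sec. 17-11. employees 81 ≥ 77; revenue $2,225,000 < $2,775,000; is a franchise of a national chain (not: is a worker-owned cooperative) → Large Employer Certificate not required.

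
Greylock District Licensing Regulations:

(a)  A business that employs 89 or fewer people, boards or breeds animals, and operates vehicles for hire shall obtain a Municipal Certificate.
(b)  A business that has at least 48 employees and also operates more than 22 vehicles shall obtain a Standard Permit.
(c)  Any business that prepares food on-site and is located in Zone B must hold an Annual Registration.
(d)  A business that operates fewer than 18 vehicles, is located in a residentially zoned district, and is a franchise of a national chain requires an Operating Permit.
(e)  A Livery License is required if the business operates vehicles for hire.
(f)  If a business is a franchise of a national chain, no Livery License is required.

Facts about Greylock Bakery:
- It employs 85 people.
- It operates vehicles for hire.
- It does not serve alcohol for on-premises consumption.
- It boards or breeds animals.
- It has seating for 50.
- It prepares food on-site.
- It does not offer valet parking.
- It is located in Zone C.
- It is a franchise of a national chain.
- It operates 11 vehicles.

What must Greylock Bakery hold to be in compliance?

Municipal Certificate

(a) employees 85 ≤ 89; boards or breeds animals; operates vehicles for hire → Municipal Certificate required.
(b) employees 85 ≥ 48; vehicles 11 ≤ 22 → Standard Permit not required.
(c) prepares food on-site; is located in Zone C (not: is located in Zone B) → Annual Registration not required.
(d) vehicles 11 < 18; is located in Zone C (not: is located in a residentially zoned district); is a franchise of a national chain → Operating Permit not required.
(e) operates vehicles for hire → Livery License required.
(f) is a franchise of a national chain → exempt from Livery License.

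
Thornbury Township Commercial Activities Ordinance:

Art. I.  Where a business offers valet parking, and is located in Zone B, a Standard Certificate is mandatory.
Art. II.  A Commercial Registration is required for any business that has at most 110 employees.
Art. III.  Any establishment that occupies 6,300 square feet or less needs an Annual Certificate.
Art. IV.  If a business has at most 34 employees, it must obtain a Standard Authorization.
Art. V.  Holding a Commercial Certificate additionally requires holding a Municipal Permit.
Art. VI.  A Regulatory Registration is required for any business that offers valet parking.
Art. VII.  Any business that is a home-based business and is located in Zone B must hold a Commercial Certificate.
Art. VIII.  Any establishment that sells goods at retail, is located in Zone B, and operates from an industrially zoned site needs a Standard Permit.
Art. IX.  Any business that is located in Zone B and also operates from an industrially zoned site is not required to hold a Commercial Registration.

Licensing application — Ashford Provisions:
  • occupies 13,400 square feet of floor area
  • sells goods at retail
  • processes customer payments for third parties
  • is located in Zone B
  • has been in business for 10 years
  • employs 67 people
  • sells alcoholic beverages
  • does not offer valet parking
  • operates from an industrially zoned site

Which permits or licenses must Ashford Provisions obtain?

Art. I. does not offer valet parking; is located in Zone B → Standard Certificate not required.
Art. II. employees 67 ≤ 110 → Commercial Registration required.
Art. III. floor area 13,400 square feet > 6,300 square feet → Annual Certificate not required.
Art. IV. employees 67 > 34 → Standard Authorization not required.
Art. V. Commercial Certificate is not required → no effect.
Art. VI. does not offer valet parking → Regulatory Registration not required.
Art. VII. operates from an industrially zoned site (not: is a home-based business); is located in Zone B → Commercial Certificate not required.
Art. VIII. sells goods at retail; is located in Zone B; operates from an industrially zoned site → Standard Permit required.
Art. IX. is located in Zone B; operates from an industrially zoned site → exempt from Commercial Registration.

Standard Permit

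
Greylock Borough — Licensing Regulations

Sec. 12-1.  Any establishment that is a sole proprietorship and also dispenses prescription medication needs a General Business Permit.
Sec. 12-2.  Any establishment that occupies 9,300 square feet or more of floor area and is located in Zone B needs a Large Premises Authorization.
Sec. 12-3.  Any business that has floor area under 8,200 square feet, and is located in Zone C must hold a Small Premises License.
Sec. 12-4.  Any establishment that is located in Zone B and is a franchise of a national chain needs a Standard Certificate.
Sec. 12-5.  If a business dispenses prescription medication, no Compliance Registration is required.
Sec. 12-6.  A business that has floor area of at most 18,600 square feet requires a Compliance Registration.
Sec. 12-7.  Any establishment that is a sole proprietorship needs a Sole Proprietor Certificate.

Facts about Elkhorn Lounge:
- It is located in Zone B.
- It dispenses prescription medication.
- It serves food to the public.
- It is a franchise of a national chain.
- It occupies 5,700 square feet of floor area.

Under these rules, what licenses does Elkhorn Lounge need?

Standard Certificate

Sec. 12-1. is a franchise of a national chain (not: is a sole proprietorship); dispenses prescription medication → General Business Permit not required.
Sec. 12-2. floor area 5,700 square feet < 9,300 square feet; is located in Zone B → Large Premises Authorization not required.
Sec. 12-3. floor area 5,700 square feet < 8,200 square feet; is located in Zone B (not: is located in Zone C) → Small Premises License not required.
Sec. 12-4. is located in Zone B; is a franchise of a national chain → Standard Certificate required.
Sec. 12-5. dispenses prescription medication → exempt from Compliance Registration.
Sec. 12-6. floor area 5,700 square feet ≤ 18,600 square feet → Compliance Registration required.
Sec. 12-7. is a franchise of a national chain (not: is a sole proprietorship) → Sole Proprietor Certificate not required.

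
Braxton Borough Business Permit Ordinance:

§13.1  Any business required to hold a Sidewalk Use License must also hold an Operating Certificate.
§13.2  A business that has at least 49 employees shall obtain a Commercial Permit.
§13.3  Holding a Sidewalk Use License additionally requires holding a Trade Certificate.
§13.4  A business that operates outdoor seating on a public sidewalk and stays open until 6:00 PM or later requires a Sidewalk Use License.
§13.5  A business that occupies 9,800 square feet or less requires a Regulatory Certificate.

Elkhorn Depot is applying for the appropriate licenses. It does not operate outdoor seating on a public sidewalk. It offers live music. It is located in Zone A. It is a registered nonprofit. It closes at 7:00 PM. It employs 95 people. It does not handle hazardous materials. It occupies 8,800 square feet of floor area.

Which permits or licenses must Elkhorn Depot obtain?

Commercial Permit, Regulatory Certificate

§13.1 Sidewalk Use License is not required → no effect.
§13.2 employees 95 ≥ 49 → Commercial Permit required.
§13.3 Sidewalk Use License is not required → no effect.
§13.4 does not operate outdoor seating on a public sidewalk; closes 7:00 PM, after 6:00 PM → Sidewalk Use License not required.
§13.5 floor area 8,800 square feet ≤ 9,800 square feet → Regulatory Certificate required.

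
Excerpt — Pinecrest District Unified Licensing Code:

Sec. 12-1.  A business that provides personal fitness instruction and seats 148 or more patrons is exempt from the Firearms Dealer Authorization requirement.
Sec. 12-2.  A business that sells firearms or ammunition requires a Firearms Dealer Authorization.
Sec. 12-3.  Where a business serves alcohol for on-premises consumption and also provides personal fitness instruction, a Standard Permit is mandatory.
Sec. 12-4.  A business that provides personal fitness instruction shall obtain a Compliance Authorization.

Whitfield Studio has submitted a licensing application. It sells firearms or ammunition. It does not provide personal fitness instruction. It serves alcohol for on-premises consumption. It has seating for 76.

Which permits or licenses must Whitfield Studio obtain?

Firearms Dealer Authorization

Sec. 12-1. does not provide personal fitness instruction; seating 76 < 148 → Firearms Dealer Authorization exemption does not apply.
Sec. 12-2. sells firearms or ammunition → Firearms Dealer Authorization required.
Sec. 12-3. serves alcohol for on-premises consumption; does not provide personal fitness instruction → Standard Permit not required.
Sec. 12-4. does not provide personal fitness instruction → Compliance Authorization not required.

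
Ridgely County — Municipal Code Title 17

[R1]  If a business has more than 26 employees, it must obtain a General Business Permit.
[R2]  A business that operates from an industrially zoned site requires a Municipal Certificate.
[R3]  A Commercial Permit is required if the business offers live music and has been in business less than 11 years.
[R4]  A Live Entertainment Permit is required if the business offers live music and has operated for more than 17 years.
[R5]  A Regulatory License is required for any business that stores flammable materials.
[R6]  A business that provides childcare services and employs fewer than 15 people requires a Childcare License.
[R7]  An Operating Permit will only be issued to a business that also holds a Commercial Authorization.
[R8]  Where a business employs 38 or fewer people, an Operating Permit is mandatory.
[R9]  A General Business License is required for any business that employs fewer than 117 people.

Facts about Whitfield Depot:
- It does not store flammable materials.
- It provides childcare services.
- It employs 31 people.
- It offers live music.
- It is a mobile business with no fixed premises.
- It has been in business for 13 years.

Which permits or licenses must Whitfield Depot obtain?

Commercial Authorization, General Business License, General Business Permit, Operating Permit

[R1] employees 31 > 26 → General Business Permit required.
[R2] is a mobile business with no fixed premises (not: operates from an industrially zoned site) → Municipal Certificate not required.
[R3] offers live music; years in business 13 ≥ 11 → Commercial Permit not required.
[R4] offers live music; years in business 13 ≤ 17 → Live Entertainment Permit not required.
[R5] does not store flammable materials → Regulatory License not required.
[R6] provides childcare services; employees 31 ≥ 15 → Childcare License not required.
[R7] Operating Permit is required → Commercial Authorization also required.
[R8] employees 31 ≤ 38 → Operating Permit required.
[R9] employees 31 < 117 → General Business License required.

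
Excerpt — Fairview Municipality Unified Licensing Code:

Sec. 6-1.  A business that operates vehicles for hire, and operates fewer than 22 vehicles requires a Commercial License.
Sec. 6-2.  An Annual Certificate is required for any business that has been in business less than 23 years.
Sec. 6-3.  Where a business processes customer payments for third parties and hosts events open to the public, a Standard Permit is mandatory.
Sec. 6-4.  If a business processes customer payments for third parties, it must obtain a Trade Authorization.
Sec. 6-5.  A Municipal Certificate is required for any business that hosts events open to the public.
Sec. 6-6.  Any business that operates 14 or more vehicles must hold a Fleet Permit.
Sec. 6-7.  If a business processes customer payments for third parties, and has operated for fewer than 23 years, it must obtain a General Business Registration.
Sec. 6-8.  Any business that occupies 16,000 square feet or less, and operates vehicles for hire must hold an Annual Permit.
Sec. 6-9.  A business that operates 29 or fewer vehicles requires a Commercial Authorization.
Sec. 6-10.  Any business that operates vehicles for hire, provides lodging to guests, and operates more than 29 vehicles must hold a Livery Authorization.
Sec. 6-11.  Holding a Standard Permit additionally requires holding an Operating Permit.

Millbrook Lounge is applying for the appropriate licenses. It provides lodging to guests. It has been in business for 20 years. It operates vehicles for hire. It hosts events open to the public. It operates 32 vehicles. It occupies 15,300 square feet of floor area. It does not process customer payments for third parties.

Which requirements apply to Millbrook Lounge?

Annual Certificate, Annual Permit, Fleet Permit, Livery Authorization, Municipal Certificate

Sec. 6-1. operates vehicles for hire; vehicles 32 ≥ 22 → Commercial License not required.
Sec. 6-2. years in business 20 < 23 → Annual Certificate required.
Sec. 6-3. does not process customer payments for third parties; hosts events open to the public → Standard Permit not required.
Sec. 6-4. does not process customer payments for third parties → Trade Authorization not required.
Sec. 6-5. hosts events open to the public → Municipal Certificate required.
Sec. 6-6. vehicles 32 ≥ 14 → Fleet Permit required.
Sec. 6-7. does not process customer payments for third parties; years in business 20 < 23 → General Business Registration not required.
Sec. 6-8. floor area 15,300 square feet ≤ 16,000 square feet; operates vehicles for hire → Annual Permit required.
Sec. 6-9. vehicles 32 > 29 → Commercial Authorization not required.
Sec. 6-10. operates vehicles for hire; provides lodging to guests; vehicles 32 > 29 → Livery Authorization required.
Sec. 6-11. Standard Permit is not required → no effect.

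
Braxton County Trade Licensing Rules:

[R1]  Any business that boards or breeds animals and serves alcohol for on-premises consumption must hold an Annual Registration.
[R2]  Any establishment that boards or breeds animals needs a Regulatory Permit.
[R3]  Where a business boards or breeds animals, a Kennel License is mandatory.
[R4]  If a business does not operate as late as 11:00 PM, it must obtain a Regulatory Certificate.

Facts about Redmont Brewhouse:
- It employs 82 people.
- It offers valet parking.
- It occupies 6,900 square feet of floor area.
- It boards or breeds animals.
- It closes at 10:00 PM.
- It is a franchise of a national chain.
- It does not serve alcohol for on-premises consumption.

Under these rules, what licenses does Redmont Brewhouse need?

[R1] boards or breeds animals; does not serve alcohol for on-premises consumption → Annual Registration not required.
[R2] boards or breeds animals → Regulatory Permit required.
[R3] boards or breeds animals → Kennel License required.
[R4] closes 10:00 PM, at/before 11:00 PM → Regulatory Certificate required.

Kennel License, Regulatory Certificate, Regulatory Permit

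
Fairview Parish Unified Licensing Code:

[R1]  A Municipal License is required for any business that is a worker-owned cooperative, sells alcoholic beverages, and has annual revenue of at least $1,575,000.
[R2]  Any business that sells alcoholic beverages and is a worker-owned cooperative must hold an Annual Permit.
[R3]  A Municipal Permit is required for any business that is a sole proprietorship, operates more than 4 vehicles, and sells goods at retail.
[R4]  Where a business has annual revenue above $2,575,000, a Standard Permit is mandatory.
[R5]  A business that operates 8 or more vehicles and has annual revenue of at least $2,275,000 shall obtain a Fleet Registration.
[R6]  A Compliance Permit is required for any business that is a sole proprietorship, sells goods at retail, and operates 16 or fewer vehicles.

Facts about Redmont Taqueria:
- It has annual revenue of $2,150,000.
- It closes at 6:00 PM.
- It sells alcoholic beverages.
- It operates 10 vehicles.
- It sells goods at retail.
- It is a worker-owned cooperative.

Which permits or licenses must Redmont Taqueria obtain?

[R1] is a worker-owned cooperative; sells alcoholic beverages; revenue $2,150,000 ≥ $1,575,000 → Municipal License required.
[R2] sells alcoholic beverages; is a worker-owned cooperative → Annual Permit required.
[R3] is a worker-owned cooperative (not: is a sole proprietorship); vehicles 10 > 4; sells goods at retail → Municipal Permit not required.
[R4] revenue $2,150,000 ≤ $2,575,000 → Standard Permit not required.
[R5] vehicles 10 ≥ 8; revenue $2,150,000 < $2,275,000 → Fleet Registration not required.
[R6] is a worker-owned cooperative (not: is a sole proprietorship); sells goods at retail; vehicles 10 ≤ 16 → Compliance Permit not required.

Annual Permit, Municipal License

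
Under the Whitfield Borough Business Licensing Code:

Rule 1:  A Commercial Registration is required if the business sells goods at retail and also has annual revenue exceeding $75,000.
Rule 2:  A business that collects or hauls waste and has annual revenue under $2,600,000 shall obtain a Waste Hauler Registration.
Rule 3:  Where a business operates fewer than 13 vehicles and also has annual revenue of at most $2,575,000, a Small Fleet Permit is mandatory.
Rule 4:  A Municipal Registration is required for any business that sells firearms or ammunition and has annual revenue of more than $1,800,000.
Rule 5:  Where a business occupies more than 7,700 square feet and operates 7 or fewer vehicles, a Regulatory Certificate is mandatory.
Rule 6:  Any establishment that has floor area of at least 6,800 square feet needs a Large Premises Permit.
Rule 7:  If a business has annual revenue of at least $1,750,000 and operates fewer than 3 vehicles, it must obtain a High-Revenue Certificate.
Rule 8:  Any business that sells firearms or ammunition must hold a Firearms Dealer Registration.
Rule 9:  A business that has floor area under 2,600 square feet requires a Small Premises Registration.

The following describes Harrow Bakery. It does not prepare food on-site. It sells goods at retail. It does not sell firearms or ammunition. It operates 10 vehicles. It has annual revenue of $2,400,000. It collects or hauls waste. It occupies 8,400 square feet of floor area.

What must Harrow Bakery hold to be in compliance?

Rule 1: sells goods at retail; revenue $2,400,000 > $75,000 → Commercial Registration required.
Rule 2: collects or hauls waste; revenue $2,400,000 < $2,600,000 → Waste Hauler Registration required.
Rule 3: vehicles 10 < 13; revenue $2,400,000 ≤ $2,575,000 → Small Fleet Permit required.
Rule 4: does not sell firearms or ammunition; revenue $2,400,000 > $1,800,000 → Municipal Registration not required.
Rule 5: floor area 8,400 square feet > 7,700 square feet; vehicles 10 > 7 → Regulatory Certificate not required.
Rule 6: floor area 8,400 square feet ≥ 6,800 square feet → Large Premises Permit required.
Rule 7: revenue $2,400,000 ≥ $1,750,000; vehicles 10 ≥ 3 → High-Revenue Certificate not required.
Rule 8: does not sell firearms or ammunition → Firearms Dealer Registration not required.
Rule 9: floor area 8,400 square feet ≥ 2,600 square feet → Small Premises Registration not required.

Commercial Registration, Large Premises Permit, Small Fleet Permit, Waste Hauler Registration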